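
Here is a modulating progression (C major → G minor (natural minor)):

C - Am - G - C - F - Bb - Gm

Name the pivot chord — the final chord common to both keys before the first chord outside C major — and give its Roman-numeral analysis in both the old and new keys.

Chords diatonic to C major: C, Dm, Em, F, G, Am, Bdim.
Reading the progression, the first chord not in that set is Bb, so the modulation leaves C major there.
The chord immediately before Bb is F, which is diatonic to both keys: IV in C major and VII in G minor.

F — IV in C major, VII in G minor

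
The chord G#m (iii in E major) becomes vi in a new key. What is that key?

B major

The numeral vi denotes a minor triad on scale degree 6. With G# on degree 6, the tonic of the new key is B.
Degree 6 carries a minor triad in major keys, so the destination is B major.
Check: the diatonic triads of B major are B (I), C#m (ii), D#m (iii), E (IV), F# (V), G#m (vi), A#dim (vii°) — G#m is indeed vi.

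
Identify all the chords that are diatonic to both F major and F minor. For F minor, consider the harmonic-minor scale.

Triads in F major: F (I), Gm (ii), Am (iii), Bb (IV), C (V), Dm (vi), Edim (vii°).
Triads in F minor (harmonic minor): Fm (i), Gdim (ii°), Abaug (III+), Bbm (iv), C (V), Db (VI), Edim (vii°).
Shared triads with their functions: C (V in F major, V in F minor); Edim (vii° in F major, vii° in F minor).

C, Edim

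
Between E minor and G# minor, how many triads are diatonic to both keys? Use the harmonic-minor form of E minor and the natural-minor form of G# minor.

Diatonic triads of E minor (harmonic minor): E minor (i), F# diminished (ii°), G augmented (III+), A minor (iv), B major (V), C major (VI), D# diminished (vii°).
Diatonic triads of G# minor (natural minor): G# minor (i), A# diminished (ii°), B major (III), C# minor (iv), D# minor (v), E major (VI), F# major (VII).
Matching root and quality in both lists: B major.
That gives 1 common triad.

1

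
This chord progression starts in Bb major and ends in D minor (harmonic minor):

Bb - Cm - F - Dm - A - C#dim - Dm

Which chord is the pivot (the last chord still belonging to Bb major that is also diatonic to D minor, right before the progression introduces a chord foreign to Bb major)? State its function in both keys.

Dm — iii in Bb major, i in D minor

Chords diatonic to Bb major: Bb, Cm, Dm, Eb, F, Gm, Adim.
Reading the progression, the first chord not in that set is A, so the modulation leaves Bb major there.
The chord immediately before A is Dm, which is diatonic to both keys: iii in Bb major and i in D minor.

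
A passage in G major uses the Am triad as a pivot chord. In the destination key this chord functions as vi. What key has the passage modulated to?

C major

The numeral vi denotes a minor triad on scale degree 6. With A on degree 6, the tonic of the new key is C.
Degree 6 carries a minor triad in major keys, so the destination is C major.
Check: the diatonic triads of C major are C (I), Dm (ii), Em (iii), F (IV), G (V), Am (vi), Bdim (vii°) — Am is indeed vi.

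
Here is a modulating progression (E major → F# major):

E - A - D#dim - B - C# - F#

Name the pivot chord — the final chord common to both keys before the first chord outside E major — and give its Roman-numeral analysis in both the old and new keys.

Chords diatonic to E major: E, F#m, G#m, A, B, C#m, D#dim.
Reading the progression, the first chord not in that set is C#, so the modulation leaves E major there.
The chord immediately before C# is B, which is diatonic to both keys: V in E major and IV in F# major.

B — V in E major, IV in F# major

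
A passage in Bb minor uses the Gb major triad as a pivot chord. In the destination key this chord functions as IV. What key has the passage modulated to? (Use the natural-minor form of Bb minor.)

The numeral IV denotes a major triad on scale degree 4. With Gb on degree 4, the tonic of the new key is Db.
Degree 4 carries a major triad in major keys, so the destination is Db major.
Check: the diatonic triads of Db major are Db (I), Ebm (ii), Fm (iii), Gb (IV), Ab (V), Bbm (vi), Cdim (vii°) — Gb major is indeed IV.

Db major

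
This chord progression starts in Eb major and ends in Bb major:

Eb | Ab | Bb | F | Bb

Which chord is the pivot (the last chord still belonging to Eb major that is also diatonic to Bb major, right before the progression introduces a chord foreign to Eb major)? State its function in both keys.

Bb — V in Eb major, I in Bb major

Chords diatonic to Eb major: Eb, Fm, Gm, Ab, Bb, Cm, Ddim.
Reading the progression, the first chord not in that set is F, so the modulation leaves Eb major there.
The chord immediately before F is Bb, which is diatonic to both keys: V in Eb major and I in Bb major.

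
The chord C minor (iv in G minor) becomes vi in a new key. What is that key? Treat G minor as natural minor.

Eb major

The numeral vi denotes a minor triad on scale degree 6. With C on degree 6, the tonic of the new key is Eb.
Degree 6 carries a minor triad in major keys, so the destination is Eb major.
Check: the diatonic triads of Eb major are Eb (I), Fm (ii), Gm (iii), Ab (IV), Bb (V), Cm (vi), Ddim (vii°) — C minor is indeed vi.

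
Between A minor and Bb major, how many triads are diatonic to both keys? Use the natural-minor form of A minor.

2

Diatonic triads of A minor (natural minor): Am (i), Bdim (ii°), C (III), Dm (iv), Em (v), F (VI), G (VII).
Diatonic triads of Bb major: Bb (I), Cm (ii), Dm (iii), Eb (IV), F (V), Gm (vi), Adim (vii°).
Matching root and quality in both lists: Dm, F.
That gives 2 common triads.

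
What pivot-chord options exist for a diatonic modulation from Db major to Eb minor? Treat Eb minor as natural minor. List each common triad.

Db, Ebm, Gb, Bbm

Triads in Db major: Db (I), Ebm (ii), Fm (iii), Gb (IV), Ab (V), Bbm (vi), Cdim (vii°).
Triads in Eb minor (natural minor): Ebm (i), Fdim (ii°), Gb (III), Abm (iv), Bbm (v), Cb (VI), Db (VII).
Shared triads with their functions: Db (I in Db major, VII in Eb minor); Ebm (ii in Db major, i in Eb minor); Gb (IV in Db major, III in Eb minor); Bbm (vi in Db major, v in Eb minor).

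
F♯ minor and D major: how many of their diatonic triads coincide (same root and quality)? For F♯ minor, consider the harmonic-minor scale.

Diatonic triads of F♯ minor (harmonic minor): F♯m (i), G♯dim (ii°), Aaug (III+), Bm (iv), C♯ (V), D (VI), E♯dim (vii°).
Diatonic triads of D major: D (I), Em (ii), F♯m (iii), G (IV), A (V), Bm (vi), C♯dim (vii°).
Matching root and quality in both lists: F♯m, Bm, D.
That gives 3 common triads.

3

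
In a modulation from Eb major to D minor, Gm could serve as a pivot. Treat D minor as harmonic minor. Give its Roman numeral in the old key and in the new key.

The scale of Eb major is Eb F G Ab Bb C D; G is degree 3, and the triad built there (G-Bb-D) is minor, so it is iii.
The scale of D minor (harmonic minor) is D E F G A Bb C#; G is degree 4, and the triad built there (G-Bb-D) is minor, so it is iv.

iii in Eb major; iv in D minor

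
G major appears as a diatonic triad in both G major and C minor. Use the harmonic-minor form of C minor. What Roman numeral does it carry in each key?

The scale of G major is G A B C D E F#; G is degree 1, and the triad built there (G-B-D) is major, so it is I.
The scale of C minor (harmonic minor) is C D Eb F G Ab B; G is degree 5, and the triad built there (G-B-D) is major, so it is V.

I in G major; V in C minor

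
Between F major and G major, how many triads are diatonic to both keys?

2

Diatonic triads of F major: F major (I), G minor (ii), A minor (iii), Bb major (IV), C major (V), D minor (vi), E diminished (vii°).
Diatonic triads of G major: G major (I), A minor (ii), B minor (iii), C major (IV), D major (V), E minor (vi), F# diminished (vii°).
Matching root and quality in both lists: A minor, C major.
That gives 2 common triads.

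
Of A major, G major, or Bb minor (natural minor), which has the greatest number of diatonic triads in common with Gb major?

Bb minor

Triads of Gb major: Gb major (I), Ab minor (ii), Bb minor (iii), Cb major (IV), Db major (V), Eb minor (vi), F diminished (vii°).
A major shares 0: none.
G major shares 0: none.
Bb minor (natural minor) shares 4: Gb, Bbm, Db, Ebm.
The most common triads (4) are shared with Bb minor.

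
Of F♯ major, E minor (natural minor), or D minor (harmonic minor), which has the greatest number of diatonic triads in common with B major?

Triads of B major: B (I), C♯m (ii), D♯m (iii), E (IV), F♯ (V), G♯m (vi), A♯dim (vii°).
F♯ major shares 4: B, D♯m, F♯, G♯m.
E minor (natural minor) shares 0: none.
D minor (harmonic minor) shares 0: none.
The most common triads (4) are shared with F♯ major.

F♯ major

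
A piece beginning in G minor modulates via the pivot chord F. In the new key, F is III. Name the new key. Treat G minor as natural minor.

D minor

The numeral III denotes a major triad on scale degree 3. With F on degree 3, the tonic of the new key is D.
Degree 3 carries a major triad in natural-minor keys, so the destination is D minor.
Check: the diatonic triads of D minor (natural minor) are Dm (i), Edim (ii°), F (III), Gm (iv), Am (v), Bb (VI), C (VII) — F is indeed III.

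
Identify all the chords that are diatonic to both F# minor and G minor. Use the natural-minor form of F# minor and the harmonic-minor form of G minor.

D

Triads in F# minor (natural minor): F#m (i), G#dim (ii°), A (III), Bm (iv), C#m (v), D (VI), E (VII).
Triads in G minor (harmonic minor): Gm (i), Adim (ii°), Bbaug (III+), Cm (iv), D (V), Eb (VI), F#dim (vii°).
Shared triads with their functions: D (VI in F# minor, V in G minor).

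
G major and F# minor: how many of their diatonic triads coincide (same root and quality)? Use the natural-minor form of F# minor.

2

Diatonic triads of G major: G major (I), A minor (ii), B minor (iii), C major (IV), D major (V), E minor (vi), F# diminished (vii°).
Diatonic triads of F# minor (natural minor): F# minor (i), G# diminished (ii°), A major (III), B minor (iv), C# minor (v), D major (VI), E major (VII).
Matching root and quality in both lists: B minor, D major.
That gives 2 common triads.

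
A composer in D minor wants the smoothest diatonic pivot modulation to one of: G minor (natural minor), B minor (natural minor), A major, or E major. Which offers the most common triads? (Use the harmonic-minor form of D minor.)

G minor

Triads of D minor (harmonic minor): D minor (i), E diminished (ii°), F augmented (III+), G minor (iv), A major (V), Bb major (VI), C# diminished (vii°).
G minor (natural minor) shares 3: Dm, Gm, Bb.
B minor (natural minor) shares 2: A, C#dim.
A major shares 1: A.
E major shares 1: A.
The most common triads (3) are shared with G minor.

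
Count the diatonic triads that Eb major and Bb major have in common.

4

Diatonic triads of Eb major: Eb (I), Fm (ii), Gm (iii), Ab (IV), Bb (V), Cm (vi), Ddim (vii°).
Diatonic triads of Bb major: Bb (I), Cm (ii), Dm (iii), Eb (IV), F (V), Gm (vi), Adim (vii°).
Matching root and quality in both lists: Eb, Gm, Bb, Cm.
That gives 4 common triads.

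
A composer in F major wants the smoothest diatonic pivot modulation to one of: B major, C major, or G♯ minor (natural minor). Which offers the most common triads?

C major

Triads of F major: F (I), Gm (ii), Am (iii), B♭ (IV), C (V), Dm (vi), Edim (vii°).
B major shares 0: none.
C major shares 4: F, Am, C, Dm.
G♯ minor (natural minor) shares 0: none.
The most common triads (4) are shared with C major.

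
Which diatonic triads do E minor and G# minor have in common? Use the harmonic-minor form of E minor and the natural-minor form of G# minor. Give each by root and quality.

B

Triads in E minor (harmonic minor): Em (i), F#dim (ii°), Gaug (III+), Am (iv), B (V), C (VI), D#dim (vii°).
Triads in G# minor (natural minor): G#m (i), A#dim (ii°), B (III), C#m (iv), D#m (v), E (VI), F# (VII).
Shared triads with their functions: B (V in E minor, III in G# minor).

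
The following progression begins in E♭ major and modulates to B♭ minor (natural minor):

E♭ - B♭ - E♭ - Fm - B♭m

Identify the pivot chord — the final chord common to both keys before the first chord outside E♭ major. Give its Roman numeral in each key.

Chords diatonic to E♭ major: E♭, Fm, Gm, A♭, B♭, Cm, Ddim.
Reading the progression, the first chord not in that set is B♭m, so the modulation leaves E♭ major there.
The chord immediately before B♭m is Fm, which is diatonic to both keys: ii in E♭ major and v in B♭ minor.

Fm — ii in E♭ major, v in B♭ minor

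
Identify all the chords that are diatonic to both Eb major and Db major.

Triads in Eb major: Eb (I), Fm (ii), Gm (iii), Ab (IV), Bb (V), Cm (vi), Ddim (vii°).
Triads in Db major: Db (I), Ebm (ii), Fm (iii), Gb (IV), Ab (V), Bbm (vi), Cdim (vii°).
Shared triads with their functions: Fm (ii in Eb major, iii in Db major); Ab (IV in Eb major, V in Db major).

Fm, Ab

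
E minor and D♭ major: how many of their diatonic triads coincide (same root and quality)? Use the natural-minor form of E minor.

0

Diatonic triads of E minor (natural minor): Em (i), F♯dim (ii°), G (III), Am (iv), Bm (v), C (VI), D (VII).
Diatonic triads of D♭ major: D♭ (I), E♭m (ii), Fm (iii), G♭ (IV), A♭ (V), B♭m (vi), Cdim (vii°).
No triad has the same root and quality in both keys.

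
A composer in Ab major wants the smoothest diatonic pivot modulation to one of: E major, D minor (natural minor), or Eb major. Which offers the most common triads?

Triads of Ab major: Ab major (I), Bb minor (ii), C minor (iii), Db major (IV), Eb major (V), F minor (vi), G diminished (vii°).
E major shares 0: none.
D minor (natural minor) shares 0: none.
Eb major shares 4: Ab, Cm, Eb, Fm.
The most common triads (4) are shared with Eb major.

Eb major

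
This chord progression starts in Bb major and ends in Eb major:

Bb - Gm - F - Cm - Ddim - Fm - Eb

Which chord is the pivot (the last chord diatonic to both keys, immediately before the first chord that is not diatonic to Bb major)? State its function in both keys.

Chords diatonic to Bb major: Bb, Cm, Dm, Eb, F, Gm, Adim.
Reading the progression, the first chord not in that set is Ddim, so the modulation leaves Bb major there.
The chord immediately before Ddim is Cm, which is diatonic to both keys: ii in Bb major and vi in Eb major.

Cm — ii in Bb major, vi in Eb major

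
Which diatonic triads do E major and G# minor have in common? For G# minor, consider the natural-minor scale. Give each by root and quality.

E, G#m, B, C#m

Triads in E major: E (I), F#m (ii), G#m (iii), A (IV), B (V), C#m (vi), D#dim (vii°).
Triads in G# minor (natural minor): G#m (i), A#dim (ii°), B (III), C#m (iv), D#m (v), E (VI), F# (VII).
Shared triads with their functions: E (I in E major, VI in G# minor); G#m (iii in E major, i in G# minor); B (V in E major, III in G# minor); C#m (vi in E major, iv in G# minor).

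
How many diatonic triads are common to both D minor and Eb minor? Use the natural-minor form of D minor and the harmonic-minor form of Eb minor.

Diatonic triads of D minor (natural minor): D minor (i), E diminished (ii°), F major (III), G minor (iv), A minor (v), Bb major (VI), C major (VII).
Diatonic triads of Eb minor (harmonic minor): Eb minor (i), F diminished (ii°), Gb augmented (III+), Ab minor (iv), Bb major (V), Cb major (VI), D diminished (vii°).
Matching root and quality in both lists: Bb major.
That gives 1 common triad.

1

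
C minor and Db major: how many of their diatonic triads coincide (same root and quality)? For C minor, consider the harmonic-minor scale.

2

Diatonic triads of C minor (harmonic minor): Cm (i), Ddim (ii°), Ebaug (III+), Fm (iv), G (V), Ab (VI), Bdim (vii°).
Diatonic triads of Db major: Db (I), Ebm (ii), Fm (iii), Gb (IV), Ab (V), Bbm (vi), Cdim (vii°).
Matching root and quality in both lists: Fm, Ab.
That gives 2 common triads.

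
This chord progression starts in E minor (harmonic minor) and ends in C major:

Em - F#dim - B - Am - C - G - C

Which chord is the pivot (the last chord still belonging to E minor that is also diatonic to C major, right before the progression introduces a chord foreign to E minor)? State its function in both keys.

C — VI in E minor, I in C major

Chords diatonic to E minor: Em, F#dim, Gaug, Am, B, C, D#dim.
Reading the progression, the first chord not in that set is G, so the modulation leaves E minor there.
The chord immediately before G is C, which is diatonic to both keys: VI in E minor and I in C major.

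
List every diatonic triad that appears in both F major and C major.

Triads in F major: F major (I), G minor (ii), A minor (iii), Bb major (IV), C major (V), D minor (vi), E diminished (vii°).
Triads in C major: C major (I), D minor (ii), E minor (iii), F major (IV), G major (V), A minor (vi), B diminished (vii°).
Shared triads with their functions: F major (I in F major, IV in C major); A minor (iii in F major, vi in C major); C major (V in F major, I in C major); D minor (vi in F major, ii in C major).

F, Am, C, Dm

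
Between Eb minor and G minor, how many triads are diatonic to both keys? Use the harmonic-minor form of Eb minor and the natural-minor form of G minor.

1

Diatonic triads of Eb minor (harmonic minor): Ebm (i), Fdim (ii°), Gbaug (III+), Abm (iv), Bb (V), Cb (VI), Ddim (vii°).
Diatonic triads of G minor (natural minor): Gm (i), Adim (ii°), Bb (III), Cm (iv), Dm (v), Eb (VI), F (VII).
Matching root and quality in both lists: Bb.
That gives 1 common triad.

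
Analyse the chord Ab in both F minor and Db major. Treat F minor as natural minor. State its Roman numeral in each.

The scale of F minor (natural minor) is F G Ab Bb C Db Eb; Ab is degree 3, and the triad built there (Ab-C-Eb) is major, so it is III.
The scale of Db major is Db Eb F Gb Ab Bb C; Ab is degree 5, and the triad built there (Ab-C-Eb) is major, so it is V.

III in F minor; V in Db major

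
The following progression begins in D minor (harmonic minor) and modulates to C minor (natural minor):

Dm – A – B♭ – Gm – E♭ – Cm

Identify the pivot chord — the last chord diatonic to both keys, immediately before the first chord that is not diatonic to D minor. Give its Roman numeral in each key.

Gm — iv in D minor, v in C minor

Chords diatonic to D minor: Dm, Edim, Faug, Gm, A, B♭, C♯dim.
Reading the progression, the first chord not in that set is E♭, so the modulation leaves D minor there.
The chord immediately before E♭ is Gm, which is diatonic to both keys: iv in D minor and v in C minor.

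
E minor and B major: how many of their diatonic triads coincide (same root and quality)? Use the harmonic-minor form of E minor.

1

Diatonic triads of E minor (harmonic minor): E minor (i), F# diminished (ii°), G augmented (III+), A minor (iv), B major (V), C major (VI), D# diminished (vii°).
Diatonic triads of B major: B major (I), C# minor (ii), D# minor (iii), E major (IV), F# major (V), G# minor (vi), A# diminished (vii°).
Matching root and quality in both lists: B major.
That gives 1 common triad.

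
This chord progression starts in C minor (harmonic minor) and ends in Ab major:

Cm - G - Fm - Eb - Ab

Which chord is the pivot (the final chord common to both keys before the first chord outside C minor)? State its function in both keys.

Chords diatonic to C minor: Cm, Ddim, Ebaug, Fm, G, Ab, Bdim.
Reading the progression, the first chord not in that set is Eb, so the modulation leaves C minor there.
The chord immediately before Eb is Fm, which is diatonic to both keys: iv in C minor and vi in Ab major.

Fm — iv in C minor, vi in Ab major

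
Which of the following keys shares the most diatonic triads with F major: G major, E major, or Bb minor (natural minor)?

Triads of F major: F major (I), G minor (ii), A minor (iii), Bb major (IV), C major (V), D minor (vi), E diminished (vii°).
G major shares 2: Am, C.
E major shares 0: none.
Bb minor (natural minor) shares 0: none.
The most common triads (2) are shared with G major.

G major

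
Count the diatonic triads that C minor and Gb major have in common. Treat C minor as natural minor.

0

Diatonic triads of C minor (natural minor): Cm (i), Ddim (ii°), Eb (III), Fm (iv), Gm (v), Ab (VI), Bb (VII).
Diatonic triads of Gb major: Gb (I), Abm (ii), Bbm (iii), Cb (IV), Db (V), Ebm (vi), Fdim (vii°).
No triad has the same root and quality in both keys.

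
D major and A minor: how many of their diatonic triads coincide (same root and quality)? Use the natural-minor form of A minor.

Diatonic triads of D major: D (I), Em (ii), F♯m (iii), G (IV), A (V), Bm (vi), C♯dim (vii°).
Diatonic triads of A minor (natural minor): Am (i), Bdim (ii°), C (III), Dm (iv), Em (v), F (VI), G (VII).
Matching root and quality in both lists: Em, G.
That gives 2 common triads.

2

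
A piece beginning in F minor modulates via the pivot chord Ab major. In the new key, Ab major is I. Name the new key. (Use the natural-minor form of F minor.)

The numeral I denotes a major triad on scale degree 1. With Ab on degree 1, the tonic of the new key is Ab.
Degree 1 carries a major triad in major keys, so the destination is Ab major.
Check: the diatonic triads of Ab major are Ab (I), Bbm (ii), Cm (iii), Db (IV), Eb (V), Fm (vi), Gdim (vii°) — Ab major is indeed I.

Ab major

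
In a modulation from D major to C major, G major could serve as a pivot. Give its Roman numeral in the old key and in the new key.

The scale of D major is D E F# G A B C#; G is degree 4, and the triad built there (G-B-D) is major, so it is IV.
The scale of C major is C D E F G A B; G is degree 5, and the triad built there (G-B-D) is major, so it is V.

IV in D major; V in C major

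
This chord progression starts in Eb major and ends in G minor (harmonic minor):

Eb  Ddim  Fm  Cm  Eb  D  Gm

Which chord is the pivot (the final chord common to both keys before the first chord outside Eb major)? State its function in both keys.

Chords diatonic to Eb major: Eb, Fm, Gm, Ab, Bb, Cm, Ddim.
Reading the progression, the first chord not in that set is D, so the modulation leaves Eb major there.
The chord immediately before D is Eb, which is diatonic to both keys: I in Eb major and VI in G minor.

Eb — I in Eb major, VI in G minor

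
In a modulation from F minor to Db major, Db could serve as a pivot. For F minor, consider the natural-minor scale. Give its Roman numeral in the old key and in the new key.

The scale of F minor (natural minor) is F G Ab Bb C Db Eb; Db is degree 6, and the triad built there (Db-F-Ab) is major, so it is VI.
The scale of Db major is Db Eb F Gb Ab Bb C; Db is degree 1, and the triad built there (Db-F-Ab) is major, so it is I.

VI in F minor; I in Db major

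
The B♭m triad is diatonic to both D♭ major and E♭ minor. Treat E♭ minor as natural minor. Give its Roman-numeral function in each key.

vi in D♭ major; v in E♭ minor

The scale of D♭ major is D♭ E♭ F G♭ A♭ B♭ C; B♭ is degree 6, and the triad built there (B♭-D♭-F) is minor, so it is vi.
The scale of E♭ minor (natural minor) is E♭ F G♭ A♭ B♭ C♭ D♭; B♭ is degree 5, and the triad built there (B♭-D♭-F) is minor, so it is v.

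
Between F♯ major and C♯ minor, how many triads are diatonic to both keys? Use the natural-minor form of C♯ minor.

Diatonic triads of F♯ major: F♯ (I), G♯m (ii), A♯m (iii), B (IV), C♯ (V), D♯m (vi), E♯dim (vii°).
Diatonic triads of C♯ minor (natural minor): C♯m (i), D♯dim (ii°), E (III), F♯m (iv), G♯m (v), A (VI), B (VII).
Matching root and quality in both lists: G♯m, B.
That gives 2 common triads.

2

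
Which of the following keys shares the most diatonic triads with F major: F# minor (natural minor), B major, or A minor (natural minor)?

A minor

Triads of F major: F (I), Gm (ii), Am (iii), Bb (IV), C (V), Dm (vi), Edim (vii°).
F# minor (natural minor) shares 0: none.
B major shares 0: none.
A minor (natural minor) shares 4: F, Am, C, Dm.
The most common triads (4) are shared with A minor.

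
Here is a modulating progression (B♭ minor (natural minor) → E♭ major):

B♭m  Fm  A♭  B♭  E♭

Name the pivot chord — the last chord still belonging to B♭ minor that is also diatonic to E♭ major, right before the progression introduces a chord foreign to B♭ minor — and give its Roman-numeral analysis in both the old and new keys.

A♭ — VII in B♭ minor, IV in E♭ major

Chords diatonic to B♭ minor: B♭m, Cdim, D♭, E♭m, Fm, G♭, A♭.
Reading the progression, the first chord not in that set is B♭, so the modulation leaves B♭ minor there.
The chord immediately before B♭ is A♭, which is diatonic to both keys: VII in B♭ minor and IV in E♭ major.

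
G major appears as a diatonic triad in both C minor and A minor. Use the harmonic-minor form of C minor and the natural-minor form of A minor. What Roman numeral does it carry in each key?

V in C minor; VII in A minor

The scale of C minor (harmonic minor) is C D E♭ F G A♭ B; G is degree 5, and the triad built there (G-B-D) is major, so it is V.
The scale of A minor (natural minor) is A B C D E F G; G is degree 7, and the triad built there (G-B-D) is major, so it is VII.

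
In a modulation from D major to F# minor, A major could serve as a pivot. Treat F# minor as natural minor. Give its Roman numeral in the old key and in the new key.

V in D major; III in F# minor

The scale of D major is D E F# G A B C#; A is degree 5, and the triad built there (A-C#-E) is major, so it is V.
The scale of F# minor (natural minor) is F# G# A B C# D E; A is degree 3, and the triad built there (A-C#-E) is major, so it is III.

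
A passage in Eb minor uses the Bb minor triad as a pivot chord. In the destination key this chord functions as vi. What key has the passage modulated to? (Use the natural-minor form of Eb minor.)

The numeral vi denotes a minor triad on scale degree 6. With Bb on degree 6, the tonic of the new key is Db.
Degree 6 carries a minor triad in major keys, so the destination is Db major.
Check: the diatonic triads of Db major are Db (I), Ebm (ii), Fm (iii), Gb (IV), Ab (V), Bbm (vi), Cdim (vii°) — Bb minor is indeed vi.

Db major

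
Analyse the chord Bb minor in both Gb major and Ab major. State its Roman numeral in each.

The scale of Gb major is Gb Ab Bb Cb Db Eb F; Bb is degree 3, and the triad built there (Bb-Db-F) is minor, so it is iii.
The scale of Ab major is Ab Bb C Db Eb F G; Bb is degree 2, and the triad built there (Bb-Db-F) is minor, so it is ii.

iii in Gb major; ii in Ab major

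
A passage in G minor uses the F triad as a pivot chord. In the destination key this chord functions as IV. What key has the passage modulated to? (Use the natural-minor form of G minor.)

C major

The numeral IV denotes a major triad on scale degree 4. With F on degree 4, the tonic of the new key is C.
Degree 4 carries a major triad in major keys, so the destination is C major.
Check: the diatonic triads of C major are C (I), Dm (ii), Em (iii), F (IV), G (V), Am (vi), Bdim (vii°) — F is indeed IV.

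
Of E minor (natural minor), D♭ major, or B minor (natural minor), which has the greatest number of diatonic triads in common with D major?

B minor

Triads of D major: D major (I), E minor (ii), F♯ minor (iii), G major (IV), A major (V), B minor (vi), C♯ diminished (vii°).
E minor (natural minor) shares 4: D, Em, G, Bm.
D♭ major shares 0: none.
B minor (natural minor) shares 7: D, Em, F♯m, G, A, Bm, C♯dim.
The most common triads (7) are shared with B minor.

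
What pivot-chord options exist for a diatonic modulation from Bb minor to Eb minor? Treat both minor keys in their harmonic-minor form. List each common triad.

Triads in Bb minor (harmonic minor): Bbm (i), Cdim (ii°), Dbaug (III+), Ebm (iv), F (V), Gb (VI), Adim (vii°).
Triads in Eb minor (harmonic minor): Ebm (i), Fdim (ii°), Gbaug (III+), Abm (iv), Bb (V), Cb (VI), Ddim (vii°).
Shared triads with their functions: Ebm (iv in Bb minor, i in Eb minor).

Ebm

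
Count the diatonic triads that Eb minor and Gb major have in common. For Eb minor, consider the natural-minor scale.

Diatonic triads of Eb minor (natural minor): Eb minor (i), F diminished (ii°), Gb major (III), Ab minor (iv), Bb minor (v), Cb major (VI), Db major (VII).
Diatonic triads of Gb major: Gb major (I), Ab minor (ii), Bb minor (iii), Cb major (IV), Db major (V), Eb minor (vi), F diminished (vii°).
Matching root and quality in both lists: Eb minor, F diminished, Gb major, Ab minor, Bb minor, Cb major, Db major.
That gives 7 common triads.

7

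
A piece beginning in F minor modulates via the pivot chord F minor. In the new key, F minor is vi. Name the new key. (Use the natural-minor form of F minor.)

A♭ major

The numeral vi denotes a minor triad on scale degree 6. With F on degree 6, the tonic of the new key is A♭.
Degree 6 carries a minor triad in major keys, so the destination is A♭ major.
Check: the diatonic triads of A♭ major are A♭ (I), B♭m (ii), Cm (iii), D♭ (IV), E♭ (V), Fm (vi), Gdim (vii°) — F minor is indeed vi.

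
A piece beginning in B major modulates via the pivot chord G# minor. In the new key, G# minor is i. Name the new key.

The numeral i denotes a minor triad on scale degree 1. With G# on degree 1, the tonic of the new key is G#.
Degree 1 carries a minor triad in minor keys, so the destination is G# minor.
Check: the diatonic triads of G# minor (natural minor) are G#m (i), A#dim (ii°), B (III), C#m (iv), D#m (v), E (VI), F# (VII) — G# minor is indeed i.

G# minor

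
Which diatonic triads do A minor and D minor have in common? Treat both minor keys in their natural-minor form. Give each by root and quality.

Am, C, Dm, F

Triads in A minor (natural minor): Am (i), Bdim (ii°), C (III), Dm (iv), Em (v), F (VI), G (VII).
Triads in D minor (natural minor): Dm (i), Edim (ii°), F (III), Gm (iv), Am (v), Bb (VI), C (VII).
Shared triads with their functions: Am (i in A minor, v in D minor); C (III in A minor, VII in D minor); Dm (iv in A minor, i in D minor); F (VI in A minor, III in D minor).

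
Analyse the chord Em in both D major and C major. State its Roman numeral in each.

The scale of D major is D E F# G A B C#; E is degree 2, and the triad built there (E-G-B) is minor, so it is ii.
The scale of C major is C D E F G A B; E is degree 3, and the triad built there (E-G-B) is minor, so it is iii.

ii in D major; iii in C major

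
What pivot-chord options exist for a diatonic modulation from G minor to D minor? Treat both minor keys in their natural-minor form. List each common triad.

Gm, Bb, Dm, F

Triads in G minor (natural minor): Gm (i), Adim (ii°), Bb (III), Cm (iv), Dm (v), Eb (VI), F (VII).
Triads in D minor (natural minor): Dm (i), Edim (ii°), F (III), Gm (iv), Am (v), Bb (VI), C (VII).
Shared triads with their functions: Gm (i in G minor, iv in D minor); Bb (III in G minor, VI in D minor); Dm (v in G minor, i in D minor); F (VII in G minor, III in D minor).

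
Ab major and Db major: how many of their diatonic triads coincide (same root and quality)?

Diatonic triads of Ab major: Ab major (I), Bb minor (ii), C minor (iii), Db major (IV), Eb major (V), F minor (vi), G diminished (vii°).
Diatonic triads of Db major: Db major (I), Eb minor (ii), F minor (iii), Gb major (IV), Ab major (V), Bb minor (vi), C diminished (vii°).
Matching root and quality in both lists: Ab major, Bb minor, Db major, F minor.
That gives 4 common triads.

4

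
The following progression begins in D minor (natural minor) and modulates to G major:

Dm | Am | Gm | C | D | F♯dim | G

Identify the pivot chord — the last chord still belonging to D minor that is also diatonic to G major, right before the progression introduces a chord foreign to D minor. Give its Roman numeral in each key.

Chords diatonic to D minor: Dm, Edim, F, Gm, Am, B♭, C.
Reading the progression, the first chord not in that set is D, so the modulation leaves D minor there.
The chord immediately before D is C, which is diatonic to both keys: VII in D minor and IV in G major.

C — VII in D minor, IV in G major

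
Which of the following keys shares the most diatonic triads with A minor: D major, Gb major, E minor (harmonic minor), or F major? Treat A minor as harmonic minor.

Triads of A minor (harmonic minor): Am (i), Bdim (ii°), Caug (III+), Dm (iv), E (V), F (VI), G#dim (vii°).
D major shares 0: none.
Gb major shares 0: none.
E minor (harmonic minor) shares 1: Am.
F major shares 3: Am, Dm, F.
The most common triads (3) are shared with F major.

F major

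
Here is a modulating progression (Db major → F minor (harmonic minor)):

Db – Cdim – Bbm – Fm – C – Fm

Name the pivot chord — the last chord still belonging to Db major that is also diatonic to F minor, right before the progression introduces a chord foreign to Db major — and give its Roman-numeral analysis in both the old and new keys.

Chords diatonic to Db major: Db, Ebm, Fm, Gb, Ab, Bbm, Cdim.
Reading the progression, the first chord not in that set is C, so the modulation leaves Db major there.
The chord immediately before C is Fm, which is diatonic to both keys: iii in Db major and i in F minor.

Fm — iii in Db major, i in F minor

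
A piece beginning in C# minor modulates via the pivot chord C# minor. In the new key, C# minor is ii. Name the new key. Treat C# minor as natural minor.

The numeral ii denotes a minor triad on scale degree 2. With C# on degree 2, the tonic of the new key is B.
Degree 2 carries a minor triad in major keys, so the destination is B major.
Check: the diatonic triads of B major are B (I), C#m (ii), D#m (iii), E (IV), F# (V), G#m (vi), A#dim (vii°) — C# minor is indeed ii.

B major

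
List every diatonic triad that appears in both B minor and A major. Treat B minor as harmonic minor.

Triads in B minor (harmonic minor): Bm (i), C#dim (ii°), Daug (III+), Em (iv), F# (V), G (VI), A#dim (vii°).
Triads in A major: A (I), Bm (ii), C#m (iii), D (IV), E (V), F#m (vi), G#dim (vii°).
Shared triads with their functions: Bm (i in B minor, ii in A major).

Bm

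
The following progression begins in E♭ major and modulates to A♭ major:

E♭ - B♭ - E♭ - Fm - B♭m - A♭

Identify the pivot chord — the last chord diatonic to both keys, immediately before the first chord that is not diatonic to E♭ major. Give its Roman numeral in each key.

Chords diatonic to E♭ major: E♭, Fm, Gm, A♭, B♭, Cm, Ddim.
Reading the progression, the first chord not in that set is B♭m, so the modulation leaves E♭ major there.
The chord immediately before B♭m is Fm, which is diatonic to both keys: ii in E♭ major and vi in A♭ major.

Fm — ii in E♭ major, vi in A♭ major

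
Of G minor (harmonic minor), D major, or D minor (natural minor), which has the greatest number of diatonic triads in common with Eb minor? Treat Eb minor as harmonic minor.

Triads of Eb minor (harmonic minor): Ebm (i), Fdim (ii°), Gbaug (III+), Abm (iv), Bb (V), Cb (VI), Ddim (vii°).
G minor (harmonic minor) shares 0: none.
D major shares 0: none.
D minor (natural minor) shares 1: Bb.
The most common triads (1) are shared with D minor.

D minor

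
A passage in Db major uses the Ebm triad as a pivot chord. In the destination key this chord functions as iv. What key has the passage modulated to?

Bb minor

The numeral iv denotes a minor triad on scale degree 4. With Eb on degree 4, the tonic of the new key is Bb.
Degree 4 carries a minor triad in minor keys, so the destination is Bb minor.
Check: the diatonic triads of Bb minor (natural minor) are Bbm (i), Cdim (ii°), Db (III), Ebm (iv), Fm (v), Gb (VI), Ab (VII) — Ebm is indeed iv.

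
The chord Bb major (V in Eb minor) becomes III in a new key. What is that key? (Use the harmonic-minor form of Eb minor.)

G minor

The numeral III denotes a major triad on scale degree 3. With Bb on degree 3, the tonic of the new key is G.
Degree 3 carries a major triad in natural-minor keys, so the destination is G minor.
Check: the diatonic triads of G minor (natural minor) are Gm (i), Adim (ii°), Bb (III), Cm (iv), Dm (v), Eb (VI), F (VII) — Bb major is indeed III.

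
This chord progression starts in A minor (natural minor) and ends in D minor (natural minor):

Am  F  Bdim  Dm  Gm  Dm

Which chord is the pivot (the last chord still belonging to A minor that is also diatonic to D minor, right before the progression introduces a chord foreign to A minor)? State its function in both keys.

Chords diatonic to A minor: Am, Bdim, C, Dm, Em, F, G.
Reading the progression, the first chord not in that set is Gm, so the modulation leaves A minor there.
The chord immediately before Gm is Dm, which is diatonic to both keys: iv in A minor and i in D minor.

Dm — iv in A minor, i in D minor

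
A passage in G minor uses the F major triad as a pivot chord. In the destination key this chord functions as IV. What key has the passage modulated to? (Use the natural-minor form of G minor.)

The numeral IV denotes a major triad on scale degree 4. With F on degree 4, the tonic of the new key is C.
Degree 4 carries a major triad in major keys, so the destination is C major.
Check: the diatonic triads of C major are C (I), Dm (ii), Em (iii), F (IV), G (V), Am (vi), Bdim (vii°) — F major is indeed IV.

C major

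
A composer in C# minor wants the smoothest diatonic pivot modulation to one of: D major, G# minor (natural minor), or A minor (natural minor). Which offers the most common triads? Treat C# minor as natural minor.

Triads of C# minor (natural minor): C# minor (i), D# diminished (ii°), E major (III), F# minor (iv), G# minor (v), A major (VI), B major (VII).
D major shares 2: F#m, A.
G# minor (natural minor) shares 4: C#m, E, G#m, B.
A minor (natural minor) shares 0: none.
The most common triads (4) are shared with G# minor.

G# minor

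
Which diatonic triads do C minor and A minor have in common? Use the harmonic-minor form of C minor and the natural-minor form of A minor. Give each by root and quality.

G, Bdim

Triads in C minor (harmonic minor): Cm (i), Ddim (ii°), Ebaug (III+), Fm (iv), G (V), Ab (VI), Bdim (vii°).
Triads in A minor (natural minor): Am (i), Bdim (ii°), C (III), Dm (iv), Em (v), F (VI), G (VII).
Shared triads with their functions: G (V in C minor, VII in A minor); Bdim (vii° in C minor, ii° in A minor).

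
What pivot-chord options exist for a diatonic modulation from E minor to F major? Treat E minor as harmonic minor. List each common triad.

Am, C

Triads in E minor (harmonic minor): E minor (i), F# diminished (ii°), G augmented (III+), A minor (iv), B major (V), C major (VI), D# diminished (vii°).
Triads in F major: F major (I), G minor (ii), A minor (iii), Bb major (IV), C major (V), D minor (vi), E diminished (vii°).
Shared triads with their functions: A minor (iv in E minor, iii in F major); C major (VI in E minor, V in F major).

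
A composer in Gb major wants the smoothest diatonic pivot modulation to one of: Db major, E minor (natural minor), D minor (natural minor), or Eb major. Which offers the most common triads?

Db major

Triads of Gb major: Gb major (I), Ab minor (ii), Bb minor (iii), Cb major (IV), Db major (V), Eb minor (vi), F diminished (vii°).
Db major shares 4: Gb, Bbm, Db, Ebm.
E minor (natural minor) shares 0: none.
D minor (natural minor) shares 0: none.
Eb major shares 0: none.
The most common triads (4) are shared with Db major.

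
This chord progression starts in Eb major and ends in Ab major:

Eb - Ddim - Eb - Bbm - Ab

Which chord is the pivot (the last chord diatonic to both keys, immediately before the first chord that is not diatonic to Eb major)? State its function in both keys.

Chords diatonic to Eb major: Eb, Fm, Gm, Ab, Bb, Cm, Ddim.
Reading the progression, the first chord not in that set is Bbm, so the modulation leaves Eb major there.
The chord immediately before Bbm is Eb, which is diatonic to both keys: I in Eb major and V in Ab major.

Eb — I in Eb major, V in Ab major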